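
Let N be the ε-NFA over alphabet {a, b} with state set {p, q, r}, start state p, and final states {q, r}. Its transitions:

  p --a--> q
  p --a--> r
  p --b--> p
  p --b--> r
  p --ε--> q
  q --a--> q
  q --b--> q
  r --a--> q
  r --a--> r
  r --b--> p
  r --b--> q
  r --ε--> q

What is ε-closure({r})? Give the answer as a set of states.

{q, r}

Begin with {r}.
r →ε {q}; add q.
ε-closure = {q, r}.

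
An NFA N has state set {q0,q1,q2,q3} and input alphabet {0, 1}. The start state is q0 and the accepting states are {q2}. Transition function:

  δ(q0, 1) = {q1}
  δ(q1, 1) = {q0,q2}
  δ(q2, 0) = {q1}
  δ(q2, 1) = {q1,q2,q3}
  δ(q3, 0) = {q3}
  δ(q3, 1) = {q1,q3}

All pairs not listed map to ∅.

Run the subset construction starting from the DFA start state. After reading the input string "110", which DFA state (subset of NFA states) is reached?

Start: {q0}.
δ(q0,1) = {q1}.
Union: {q1}.
After 1: {q1}.
δ(q1,1) = {q0,q2}.
Union: {q0,q2}.
After 1: {q0,q2}.
δ(q0,0) = ∅; δ(q2,0) = {q1}.
Union: {q1}.
After 0: {q1}.

{q1}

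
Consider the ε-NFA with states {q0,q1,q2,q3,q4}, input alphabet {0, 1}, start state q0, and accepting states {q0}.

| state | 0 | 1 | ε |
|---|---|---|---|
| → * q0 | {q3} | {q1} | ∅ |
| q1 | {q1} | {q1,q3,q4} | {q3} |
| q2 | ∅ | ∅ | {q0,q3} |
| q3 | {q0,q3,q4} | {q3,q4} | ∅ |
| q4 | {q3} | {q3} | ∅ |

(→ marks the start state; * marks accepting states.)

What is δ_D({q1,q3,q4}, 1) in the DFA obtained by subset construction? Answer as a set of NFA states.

{q1,q3,q4}

δ(q1,1) = {q1,q3,q4}; δ(q3,1) = {q3,q4}; δ(q4,1) = {q3}.
Union: {q1,q3,q4}.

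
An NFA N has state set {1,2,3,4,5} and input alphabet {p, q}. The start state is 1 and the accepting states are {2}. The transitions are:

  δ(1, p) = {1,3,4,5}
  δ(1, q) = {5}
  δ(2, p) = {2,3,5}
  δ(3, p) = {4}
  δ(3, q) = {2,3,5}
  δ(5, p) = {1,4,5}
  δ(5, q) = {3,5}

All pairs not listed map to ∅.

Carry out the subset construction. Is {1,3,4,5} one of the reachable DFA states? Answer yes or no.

yes

Start state of the DFA: {1}.
{1} --p--> {1,3,4,5}  [new]
{1} --q--> {5}  [new]
{1,3,4,5} --p--> {1,3,4,5}  [seen]
{1,3,4,5} --q--> {2,3,5}  [new]
{5} --p--> {1,4,5}  [new]
{5} --q--> {3,5}  [new]
{2,3,5} --p--> {1,2,3,4,5}  [new]
{2,3,5} --q--> {2,3,5}  [seen]
{1,4,5} --p--> {1,3,4,5}  [seen]
{1,4,5} --q--> {3,5}  [seen]
{3,5} --p--> {1,4,5}  [seen]
{3,5} --q--> {2,3,5}  [seen]
{1,2,3,4,5} --p--> {1,2,3,4,5}  [seen]
{1,2,3,4,5} --q--> {2,3,5}  [seen]
Reachable DFA states: {1}, {1,3,4,5}, {5}, {2,3,5}, {1,4,5}, {3,5}, {1,2,3,4,5}.
{1,3,4,5} is among them.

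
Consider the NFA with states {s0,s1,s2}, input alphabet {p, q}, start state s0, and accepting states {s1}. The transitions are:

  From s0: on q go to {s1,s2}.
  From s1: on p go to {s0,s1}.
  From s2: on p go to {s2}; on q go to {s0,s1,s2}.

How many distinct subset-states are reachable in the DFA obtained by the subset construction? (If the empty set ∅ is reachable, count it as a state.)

Start state of the DFA: {s0}.
{s0} --p--> ∅  [new]
{s0} --q--> {s1,s2}  [new]
∅ --p--> ∅  [seen]
∅ --q--> ∅  [seen]
{s1,s2} --p--> {s0,s1,s2}  [new]
{s1,s2} --q--> {s0,s1,s2}  [seen]
{s0,s1,s2} --p--> {s0,s1,s2}  [seen]
{s0,s1,s2} --q--> {s0,s1,s2}  [seen]
Reachable DFA states: {s0}, ∅, {s1,s2}, {s0,s1,s2}.

4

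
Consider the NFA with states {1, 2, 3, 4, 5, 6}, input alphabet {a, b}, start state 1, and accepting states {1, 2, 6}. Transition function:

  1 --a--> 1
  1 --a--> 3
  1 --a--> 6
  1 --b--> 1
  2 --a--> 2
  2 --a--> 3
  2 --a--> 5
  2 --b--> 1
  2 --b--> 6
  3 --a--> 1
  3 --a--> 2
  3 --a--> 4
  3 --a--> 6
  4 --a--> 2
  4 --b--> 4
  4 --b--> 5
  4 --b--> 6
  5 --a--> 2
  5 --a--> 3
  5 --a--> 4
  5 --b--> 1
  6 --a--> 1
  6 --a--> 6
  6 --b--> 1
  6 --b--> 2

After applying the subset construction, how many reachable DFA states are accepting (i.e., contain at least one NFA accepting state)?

9

Start state of the DFA: {1}.
{1} --a--> {1, 3, 6}  [new]
{1} --b--> {1}  [seen]
{1, 3, 6} --a--> {1, 2, 3, 4, 6}  [new]
{1, 3, 6} --b--> {1, 2}  [new]
{1, 2, 3, 4, 6} --a--> {1, 2, 3, 4, 5, 6}  [new]
{1, 2, 3, 4, 6} --b--> {1, 2, 4, 5, 6}  [new]
{1, 2} --a--> {1, 2, 3, 5, 6}  [new]
{1, 2} --b--> {1, 6}  [new]
{1, 2, 3, 4, 5, 6} --a--> {1, 2, 3, 4, 5, 6}  [seen]
{1, 2, 3, 4, 5, 6} --b--> {1, 2, 4, 5, 6}  [seen]
{1, 2, 4, 5, 6} --a--> {1, 2, 3, 4, 5, 6}  [seen]
{1, 2, 4, 5, 6} --b--> {1, 2, 4, 5, 6}  [seen]
{1, 2, 3, 5, 6} --a--> {1, 2, 3, 4, 5, 6}  [seen]
{1, 2, 3, 5, 6} --b--> {1, 2, 6}  [new]
{1, 6} --a--> {1, 3, 6}  [seen]
{1, 6} --b--> {1, 2}  [seen]
{1, 2, 6} --a--> {1, 2, 3, 5, 6}  [seen]
{1, 2, 6} --b--> {1, 2, 6}  [seen]
Reachable DFA states: {1}, {1, 3, 6}, {1, 2, 3, 4, 6}, {1, 2}, {1, 2, 3, 4, 5, 6}, {1, 2, 4, 5, 6}, {1, 2, 3, 5, 6}, {1, 6}, {1, 2, 6}.
Accepting DFA states (contain an NFA accepting state): {1}, {1, 3, 6}, {1, 2, 3, 4, 6}, {1, 2}, {1, 2, 3, 4, 5, 6}, {1, 2, 4, 5, 6}, {1, 2, 3, 5, 6}, {1, 6}, {1, 2, 6}.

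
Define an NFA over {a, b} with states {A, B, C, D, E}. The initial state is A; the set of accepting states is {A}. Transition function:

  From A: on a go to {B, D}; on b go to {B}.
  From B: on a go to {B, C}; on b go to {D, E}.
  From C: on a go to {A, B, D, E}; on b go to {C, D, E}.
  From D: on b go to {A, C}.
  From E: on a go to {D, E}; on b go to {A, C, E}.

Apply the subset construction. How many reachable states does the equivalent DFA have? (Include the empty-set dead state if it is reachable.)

Start state of the DFA: {A}.
{A} --a--> {B, D}  [new]
{A} --b--> {B}  [new]
{B, D} --a--> {B, C}  [new]
{B, D} --b--> {A, C, D, E}  [new]
{B} --a--> {B, C}  [seen]
{B} --b--> {D, E}  [new]
{B, C} --a--> {A, B, C, D, E}  [new]
{B, C} --b--> {C, D, E}  [new]
{A, C, D, E} --a--> {A, B, D, E}  [new]
{A, C, D, E} --b--> {A, B, C, D, E}  [seen]
{D, E} --a--> {D, E}  [seen]
{D, E} --b--> {A, C, E}  [new]
{A, B, C, D, E} --a--> {A, B, C, D, E}  [seen]
{A, B, C, D, E} --b--> {A, B, C, D, E}  [seen]
{C, D, E} --a--> {A, B, D, E}  [seen]
{C, D, E} --b--> {A, C, D, E}  [seen]
{A, B, D, E} --a--> {B, C, D, E}  [new]
{A, B, D, E} --b--> {A, B, C, D, E}  [seen]
{A, C, E} --a--> {A, B, D, E}  [seen]
{A, C, E} --b--> {A, B, C, D, E}  [seen]
{B, C, D, E} --a--> {A, B, C, D, E}  [seen]
{B, C, D, E} --b--> {A, C, D, E}  [seen]
Reachable DFA states: {A}, {B, D}, {B}, {B, C}, {A, C, D, E}, {D, E}, {A, B, C, D, E}, {C, D, E}, {A, B, D, E}, {A, C, E}, {B, C, D, E}.

11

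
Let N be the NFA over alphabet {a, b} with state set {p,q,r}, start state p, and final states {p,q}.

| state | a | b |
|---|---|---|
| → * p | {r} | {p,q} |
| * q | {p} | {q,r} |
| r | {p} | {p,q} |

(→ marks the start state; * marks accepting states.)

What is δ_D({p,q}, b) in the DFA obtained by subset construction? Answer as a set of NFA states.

{p,q,r}

δ(p,b) = {p,q}; δ(q,b) = {q,r}.
Union: {p,q,r}.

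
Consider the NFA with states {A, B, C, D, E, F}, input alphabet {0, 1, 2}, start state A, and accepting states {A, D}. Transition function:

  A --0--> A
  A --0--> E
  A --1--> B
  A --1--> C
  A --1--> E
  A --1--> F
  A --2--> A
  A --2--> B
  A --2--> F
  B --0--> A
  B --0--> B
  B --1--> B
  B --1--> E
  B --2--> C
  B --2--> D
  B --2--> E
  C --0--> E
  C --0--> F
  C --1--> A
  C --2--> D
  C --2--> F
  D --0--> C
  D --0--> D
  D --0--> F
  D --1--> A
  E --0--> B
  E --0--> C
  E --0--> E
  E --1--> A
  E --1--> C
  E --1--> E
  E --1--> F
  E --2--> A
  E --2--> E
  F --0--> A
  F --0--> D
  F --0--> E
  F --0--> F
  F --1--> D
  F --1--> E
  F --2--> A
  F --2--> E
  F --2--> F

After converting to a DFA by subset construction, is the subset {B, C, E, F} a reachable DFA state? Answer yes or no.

Start state of the DFA: {A}.
{A} --0--> {A, E}  [new]
{A} --1--> {B, C, E, F}  [new]
{A} --2--> {A, B, F}  [new]
{A, E} --0--> {A, B, C, E}  [new]
{A, E} --1--> {A, B, C, E, F}  [new]
{A, E} --2--> {A, B, E, F}  [new]
{B, C, E, F} --0--> {A, B, C, D, E, F}  [new]
{B, C, E, F} --1--> {A, B, C, D, E, F}  [seen]
{B, C, E, F} --2--> {A, C, D, E, F}  [new]
{A, B, F} --0--> {A, B, D, E, F}  [new]
{A, B, F} --1--> {B, C, D, E, F}  [new]
{A, B, F} --2--> {A, B, C, D, E, F}  [seen]
{A, B, C, E} --0--> {A, B, C, E, F}  [seen]
{A, B, C, E} --1--> {A, B, C, E, F}  [seen]
{A, B, C, E} --2--> {A, B, C, D, E, F}  [seen]
{A, B, C, E, F} --0--> {A, B, C, D, E, F}  [seen]
{A, B, C, E, F} --1--> {A, B, C, D, E, F}  [seen]
{A, B, C, E, F} --2--> {A, B, C, D, E, F}  [seen]
{A, B, E, F} --0--> {A, B, C, D, E, F}  [seen]
{A, B, E, F} --1--> {A, B, C, D, E, F}  [seen]
{A, B, E, F} --2--> {A, B, C, D, E, F}  [seen]
{A, B, C, D, E, F} --0--> {A, B, C, D, E, F}  [seen]
{A, B, C, D, E, F} --1--> {A, B, C, D, E, F}  [seen]
{A, B, C, D, E, F} --2--> {A, B, C, D, E, F}  [seen]
{A, C, D, E, F} --0--> {A, B, C, D, E, F}  [seen]
{A, C, D, E, F} --1--> {A, B, C, D, E, F}  [seen]
{A, C, D, E, F} --2--> {A, B, D, E, F}  [seen]
{A, B, D, E, F} --0--> {A, B, C, D, E, F}  [seen]
{A, B, D, E, F} --1--> {A, B, C, D, E, F}  [seen]
{A, B, D, E, F} --2--> {A, B, C, D, E, F}  [seen]
{B, C, D, E, F} --0--> {A, B, C, D, E, F}  [seen]
{B, C, D, E, F} --1--> {A, B, C, D, E, F}  [seen]
{B, C, D, E, F} --2--> {A, C, D, E, F}  [seen]
Reachable DFA states: {A}, {A, E}, {B, C, E, F}, {A, B, F}, {A, B, C, E}, {A, B, C, E, F}, {A, B, E, F}, {A, B, C, D, E, F}, {A, C, D, E, F}, {A, B, D, E, F}, {B, C, D, E, F}.
{B, C, E, F} is among them.

yes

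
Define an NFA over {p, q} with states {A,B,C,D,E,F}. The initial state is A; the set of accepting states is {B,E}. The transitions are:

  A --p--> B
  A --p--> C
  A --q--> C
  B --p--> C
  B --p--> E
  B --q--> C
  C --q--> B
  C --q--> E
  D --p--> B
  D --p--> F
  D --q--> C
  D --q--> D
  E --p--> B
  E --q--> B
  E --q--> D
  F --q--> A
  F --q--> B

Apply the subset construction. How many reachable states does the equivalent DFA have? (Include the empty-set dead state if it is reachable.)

Start state of the DFA: {A}.
{A} --p--> {B,C}  [new]
{A} --q--> {C}  [new]
{B,C} --p--> {C,E}  [new]
{B,C} --q--> {B,C,E}  [new]
{C} --p--> ∅  [new]
{C} --q--> {B,E}  [new]
{C,E} --p--> {B}  [new]
{C,E} --q--> {B,D,E}  [new]
{B,C,E} --p--> {B,C,E}  [seen]
{B,C,E} --q--> {B,C,D,E}  [new]
∅ --p--> ∅  [seen]
∅ --q--> ∅  [seen]
{B,E} --p--> {B,C,E}  [seen]
{B,E} --q--> {B,C,D}  [new]
{B} --p--> {C,E}  [seen]
{B} --q--> {C}  [seen]
{B,D,E} --p--> {B,C,E,F}  [new]
{B,D,E} --q--> {B,C,D}  [seen]
{B,C,D,E} --p--> {B,C,E,F}  [seen]
{B,C,D,E} --q--> {B,C,D,E}  [seen]
{B,C,D} --p--> {B,C,E,F}  [seen]
{B,C,D} --q--> {B,C,D,E}  [seen]
{B,C,E,F} --p--> {B,C,E}  [seen]
{B,C,E,F} --q--> {A,B,C,D,E}  [new]
{A,B,C,D,E} --p--> {B,C,E,F}  [seen]
{A,B,C,D,E} --q--> {B,C,D,E}  [seen]
Reachable DFA states: {A}, {B,C}, {C}, {C,E}, {B,C,E}, ∅, {B,E}, {B}, {B,D,E}, {B,C,D,E}, {B,C,D}, {B,C,E,F}, {A,B,C,D,E}.

13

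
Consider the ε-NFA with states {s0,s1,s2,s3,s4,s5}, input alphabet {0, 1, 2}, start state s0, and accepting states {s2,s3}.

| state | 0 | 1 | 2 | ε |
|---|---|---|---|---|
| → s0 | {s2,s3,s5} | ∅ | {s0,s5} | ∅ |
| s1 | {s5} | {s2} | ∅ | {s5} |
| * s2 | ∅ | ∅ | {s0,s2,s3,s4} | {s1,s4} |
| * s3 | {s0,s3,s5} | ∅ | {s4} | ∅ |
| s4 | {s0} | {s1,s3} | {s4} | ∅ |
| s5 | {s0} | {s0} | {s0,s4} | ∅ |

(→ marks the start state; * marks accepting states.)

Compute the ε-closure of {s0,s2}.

{s0,s1,s2,s4,s5}

Begin with {s0,s2}.
s2 →ε {s1,s4}; add s1, s4.
s1 →ε {s5}; add s5.
ε-closure = {s0,s1,s2,s4,s5}.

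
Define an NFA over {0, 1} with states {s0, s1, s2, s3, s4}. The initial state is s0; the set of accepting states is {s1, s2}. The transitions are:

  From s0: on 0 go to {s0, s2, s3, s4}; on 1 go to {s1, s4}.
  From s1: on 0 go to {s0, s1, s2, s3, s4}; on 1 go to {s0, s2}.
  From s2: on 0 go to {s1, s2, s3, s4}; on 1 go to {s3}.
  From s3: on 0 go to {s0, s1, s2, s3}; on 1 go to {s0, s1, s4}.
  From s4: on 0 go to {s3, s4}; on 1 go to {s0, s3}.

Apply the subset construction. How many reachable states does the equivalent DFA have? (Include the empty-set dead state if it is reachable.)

Start state of the DFA: {s0}.
{s0} --0--> {s0, s2, s3, s4}  [new]
{s0} --1--> {s1, s4}  [new]
{s0, s2, s3, s4} --0--> {s0, s1, s2, s3, s4}  [new]
{s0, s2, s3, s4} --1--> {s0, s1, s3, s4}  [new]
{s1, s4} --0--> {s0, s1, s2, s3, s4}  [seen]
{s1, s4} --1--> {s0, s2, s3}  [new]
{s0, s1, s2, s3, s4} --0--> {s0, s1, s2, s3, s4}  [seen]
{s0, s1, s2, s3, s4} --1--> {s0, s1, s2, s3, s4}  [seen]
{s0, s1, s3, s4} --0--> {s0, s1, s2, s3, s4}  [seen]
{s0, s1, s3, s4} --1--> {s0, s1, s2, s3, s4}  [seen]
{s0, s2, s3} --0--> {s0, s1, s2, s3, s4}  [seen]
{s0, s2, s3} --1--> {s0, s1, s3, s4}  [seen]
Reachable DFA states: {s0}, {s0, s2, s3, s4}, {s1, s4}, {s0, s1, s2, s3, s4}, {s0, s1, s3, s4}, {s0, s2, s3}.

6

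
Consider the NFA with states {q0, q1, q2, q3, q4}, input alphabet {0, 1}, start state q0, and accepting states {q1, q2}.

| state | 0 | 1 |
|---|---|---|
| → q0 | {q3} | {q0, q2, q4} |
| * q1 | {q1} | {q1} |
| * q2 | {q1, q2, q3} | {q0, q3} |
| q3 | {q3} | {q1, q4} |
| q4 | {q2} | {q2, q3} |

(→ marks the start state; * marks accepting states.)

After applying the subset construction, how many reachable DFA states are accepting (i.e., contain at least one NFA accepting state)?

10

Start state of the DFA: {q0}.
{q0} --0--> {q3}  [new]
{q0} --1--> {q0, q2, q4}  [new]
{q3} --0--> {q3}  [seen]
{q3} --1--> {q1, q4}  [new]
{q0, q2, q4} --0--> {q1, q2, q3}  [new]
{q0, q2, q4} --1--> {q0, q2, q3, q4}  [new]
{q1, q4} --0--> {q1, q2}  [new]
{q1, q4} --1--> {q1, q2, q3}  [seen]
{q1, q2, q3} --0--> {q1, q2, q3}  [seen]
{q1, q2, q3} --1--> {q0, q1, q3, q4}  [new]
{q0, q2, q3, q4} --0--> {q1, q2, q3}  [seen]
{q0, q2, q3, q4} --1--> {q0, q1, q2, q3, q4}  [new]
{q1, q2} --0--> {q1, q2, q3}  [seen]
{q1, q2} --1--> {q0, q1, q3}  [new]
{q0, q1, q3, q4} --0--> {q1, q2, q3}  [seen]
{q0, q1, q3, q4} --1--> {q0, q1, q2, q3, q4}  [seen]
{q0, q1, q2, q3, q4} --0--> {q1, q2, q3}  [seen]
{q0, q1, q2, q3, q4} --1--> {q0, q1, q2, q3, q4}  [seen]
{q0, q1, q3} --0--> {q1, q3}  [new]
{q0, q1, q3} --1--> {q0, q1, q2, q4}  [new]
{q1, q3} --0--> {q1, q3}  [seen]
{q1, q3} --1--> {q1, q4}  [seen]
{q0, q1, q2, q4} --0--> {q1, q2, q3}  [seen]
{q0, q1, q2, q4} --1--> {q0, q1, q2, q3, q4}  [seen]
Reachable DFA states: {q0}, {q3}, {q0, q2, q4}, {q1, q4}, {q1, q2, q3}, {q0, q2, q3, q4}, {q1, q2}, {q0, q1, q3, q4}, {q0, q1, q2, q3, q4}, {q0, q1, q3}, {q1, q3}, {q0, q1, q2, q4}.
Accepting DFA states (contain an NFA accepting state): {q0, q2, q4}, {q1, q4}, {q1, q2, q3}, {q0, q2, q3, q4}, {q1, q2}, {q0, q1, q3, q4}, {q0, q1, q2, q3, q4}, {q0, q1, q3}, {q1, q3}, {q0, q1, q2, q4}.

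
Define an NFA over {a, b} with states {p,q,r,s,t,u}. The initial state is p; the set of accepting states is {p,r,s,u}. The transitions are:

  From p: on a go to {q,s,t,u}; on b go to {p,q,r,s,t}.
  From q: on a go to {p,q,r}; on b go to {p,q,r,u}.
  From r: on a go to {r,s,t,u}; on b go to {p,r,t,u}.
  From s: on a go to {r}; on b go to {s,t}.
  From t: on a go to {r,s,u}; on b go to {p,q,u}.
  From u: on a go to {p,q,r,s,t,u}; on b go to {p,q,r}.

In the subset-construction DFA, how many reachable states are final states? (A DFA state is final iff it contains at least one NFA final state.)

Start state of the DFA: {p}.
{p} --a--> {q,s,t,u}  [new]
{p} --b--> {p,q,r,s,t}  [new]
{q,s,t,u} --a--> {p,q,r,s,t,u}  [new]
{q,s,t,u} --b--> {p,q,r,s,t,u}  [seen]
{p,q,r,s,t} --a--> {p,q,r,s,t,u}  [seen]
{p,q,r,s,t} --b--> {p,q,r,s,t,u}  [seen]
{p,q,r,s,t,u} --a--> {p,q,r,s,t,u}  [seen]
{p,q,r,s,t,u} --b--> {p,q,r,s,t,u}  [seen]
Reachable DFA states: {p}, {q,s,t,u}, {p,q,r,s,t}, {p,q,r,s,t,u}.
Accepting DFA states (contain an NFA accepting state): {p}, {q,s,t,u}, {p,q,r,s,t}, {p,q,r,s,t,u}.

4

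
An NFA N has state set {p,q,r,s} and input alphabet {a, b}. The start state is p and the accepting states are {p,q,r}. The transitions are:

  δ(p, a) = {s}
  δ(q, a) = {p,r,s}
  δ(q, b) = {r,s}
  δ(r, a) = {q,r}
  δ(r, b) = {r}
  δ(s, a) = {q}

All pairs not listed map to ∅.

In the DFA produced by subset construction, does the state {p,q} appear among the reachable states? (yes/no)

Start state of the DFA: {p}.
{p} --a--> {s}  [new]
{p} --b--> ∅  [new]
{s} --a--> {q}  [new]
{s} --b--> ∅  [seen]
∅ --a--> ∅  [seen]
∅ --b--> ∅  [seen]
{q} --a--> {p,r,s}  [new]
{q} --b--> {r,s}  [new]
{p,r,s} --a--> {q,r,s}  [new]
{p,r,s} --b--> {r}  [new]
{r,s} --a--> {q,r}  [new]
{r,s} --b--> {r}  [seen]
{q,r,s} --a--> {p,q,r,s}  [new]
{q,r,s} --b--> {r,s}  [seen]
{r} --a--> {q,r}  [seen]
{r} --b--> {r}  [seen]
{q,r} --a--> {p,q,r,s}  [seen]
{q,r} --b--> {r,s}  [seen]
{p,q,r,s} --a--> {p,q,r,s}  [seen]
{p,q,r,s} --b--> {r,s}  [seen]
Reachable DFA states: {p}, {s}, ∅, {q}, {p,r,s}, {r,s}, {q,r,s}, {r}, {q,r}, {p,q,r,s}.
{p,q} is not among them.

no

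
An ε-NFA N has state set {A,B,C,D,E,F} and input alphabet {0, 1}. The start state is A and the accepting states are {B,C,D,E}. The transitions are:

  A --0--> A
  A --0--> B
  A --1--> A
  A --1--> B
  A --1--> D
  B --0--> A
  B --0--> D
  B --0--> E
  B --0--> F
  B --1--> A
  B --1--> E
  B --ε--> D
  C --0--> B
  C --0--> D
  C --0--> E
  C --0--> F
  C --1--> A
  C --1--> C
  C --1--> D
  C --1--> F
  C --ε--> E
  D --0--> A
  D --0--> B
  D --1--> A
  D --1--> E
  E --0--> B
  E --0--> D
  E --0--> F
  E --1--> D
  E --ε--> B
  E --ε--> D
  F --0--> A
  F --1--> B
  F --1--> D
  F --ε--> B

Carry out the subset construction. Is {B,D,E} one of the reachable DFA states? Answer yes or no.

no

Start state of the DFA: {A} (ε-closure of the NFA start).
{A} --0--> {A,B,D}  [new]
{A} --1--> {A,B,D}  [seen]
{A,B,D} --0--> {A,B,D,E,F}  [new]
{A,B,D} --1--> {A,B,D,E}  [new]
{A,B,D,E,F} --0--> {A,B,D,E,F}  [seen]
{A,B,D,E,F} --1--> {A,B,D,E}  [seen]
{A,B,D,E} --0--> {A,B,D,E,F}  [seen]
{A,B,D,E} --1--> {A,B,D,E}  [seen]
Reachable DFA states: {A}, {A,B,D}, {A,B,D,E,F}, {A,B,D,E}.
{B,D,E} is not among them.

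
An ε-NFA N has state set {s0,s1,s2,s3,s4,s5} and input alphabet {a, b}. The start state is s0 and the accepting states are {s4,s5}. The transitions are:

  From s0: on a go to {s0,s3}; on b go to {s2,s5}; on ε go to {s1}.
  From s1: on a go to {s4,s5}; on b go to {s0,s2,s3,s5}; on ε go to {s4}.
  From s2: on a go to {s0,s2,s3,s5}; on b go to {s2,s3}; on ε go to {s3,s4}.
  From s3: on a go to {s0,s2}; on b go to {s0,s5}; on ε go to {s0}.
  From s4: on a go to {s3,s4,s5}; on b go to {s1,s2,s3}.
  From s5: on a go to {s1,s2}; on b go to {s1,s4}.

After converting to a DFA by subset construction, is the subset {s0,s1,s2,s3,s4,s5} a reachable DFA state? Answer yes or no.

Start state of the DFA: {s0,s1,s4} (ε-closure of the NFA start).
{s0,s1,s4} --a--> {s0,s1,s3,s4,s5}  [new]
{s0,s1,s4} --b--> {s0,s1,s2,s3,s4,s5}  [new]
{s0,s1,s3,s4,s5} --a--> {s0,s1,s2,s3,s4,s5}  [seen]
{s0,s1,s3,s4,s5} --b--> {s0,s1,s2,s3,s4,s5}  [seen]
{s0,s1,s2,s3,s4,s5} --a--> {s0,s1,s2,s3,s4,s5}  [seen]
{s0,s1,s2,s3,s4,s5} --b--> {s0,s1,s2,s3,s4,s5}  [seen]
Reachable DFA states: {s0,s1,s4}, {s0,s1,s3,s4,s5}, {s0,s1,s2,s3,s4,s5}.
{s0,s1,s2,s3,s4,s5} is among them.

yes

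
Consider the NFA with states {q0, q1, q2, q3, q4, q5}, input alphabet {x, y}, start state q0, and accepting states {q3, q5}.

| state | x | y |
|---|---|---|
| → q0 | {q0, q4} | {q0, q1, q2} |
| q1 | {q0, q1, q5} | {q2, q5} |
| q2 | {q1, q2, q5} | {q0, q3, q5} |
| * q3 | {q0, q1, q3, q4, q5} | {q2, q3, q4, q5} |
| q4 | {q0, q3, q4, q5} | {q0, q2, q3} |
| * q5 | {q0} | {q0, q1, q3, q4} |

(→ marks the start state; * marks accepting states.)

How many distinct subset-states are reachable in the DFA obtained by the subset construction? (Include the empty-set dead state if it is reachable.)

9

Start state of the DFA: {q0}.
{q0} --x--> {q0, q4}  [new]
{q0} --y--> {q0, q1, q2}  [new]
{q0, q4} --x--> {q0, q3, q4, q5}  [new]
{q0, q4} --y--> {q0, q1, q2, q3}  [new]
{q0, q1, q2} --x--> {q0, q1, q2, q4, q5}  [new]
{q0, q1, q2} --y--> {q0, q1, q2, q3, q5}  [new]
{q0, q3, q4, q5} --x--> {q0, q1, q3, q4, q5}  [new]
{q0, q3, q4, q5} --y--> {q0, q1, q2, q3, q4, q5}  [new]
{q0, q1, q2, q3} --x--> {q0, q1, q2, q3, q4, q5}  [seen]
{q0, q1, q2, q3} --y--> {q0, q1, q2, q3, q4, q5}  [seen]
{q0, q1, q2, q4, q5} --x--> {q0, q1, q2, q3, q4, q5}  [seen]
{q0, q1, q2, q4, q5} --y--> {q0, q1, q2, q3, q4, q5}  [seen]
{q0, q1, q2, q3, q5} --x--> {q0, q1, q2, q3, q4, q5}  [seen]
{q0, q1, q2, q3, q5} --y--> {q0, q1, q2, q3, q4, q5}  [seen]
{q0, q1, q3, q4, q5} --x--> {q0, q1, q3, q4, q5}  [seen]
{q0, q1, q3, q4, q5} --y--> {q0, q1, q2, q3, q4, q5}  [seen]
{q0, q1, q2, q3, q4, q5} --x--> {q0, q1, q2, q3, q4, q5}  [seen]
{q0, q1, q2, q3, q4, q5} --y--> {q0, q1, q2, q3, q4, q5}  [seen]
Reachable DFA states: {q0}, {q0, q4}, {q0, q1, q2}, {q0, q3, q4, q5}, {q0, q1, q2, q3}, {q0, q1, q2, q4, q5}, {q0, q1, q2, q3, q5}, {q0, q1, q3, q4, q5}, {q0, q1, q2, q3, q4, q5}.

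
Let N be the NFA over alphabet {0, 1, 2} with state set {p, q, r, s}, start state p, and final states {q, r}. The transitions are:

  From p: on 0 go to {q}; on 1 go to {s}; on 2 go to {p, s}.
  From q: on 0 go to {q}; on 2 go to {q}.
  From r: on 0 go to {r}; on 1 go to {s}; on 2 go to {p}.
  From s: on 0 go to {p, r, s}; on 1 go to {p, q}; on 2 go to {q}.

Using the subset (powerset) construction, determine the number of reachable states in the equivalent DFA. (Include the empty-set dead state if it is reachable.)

9

Start state of the DFA: {p}.
{p} --0--> {q}  [new]
{p} --1--> {s}  [new]
{p} --2--> {p, s}  [new]
{q} --0--> {q}  [seen]
{q} --1--> ∅  [new]
{q} --2--> {q}  [seen]
{s} --0--> {p, r, s}  [new]
{s} --1--> {p, q}  [new]
{s} --2--> {q}  [seen]
{p, s} --0--> {p, q, r, s}  [new]
{p, s} --1--> {p, q, s}  [new]
{p, s} --2--> {p, q, s}  [seen]
∅ --0--> ∅  [seen]
∅ --1--> ∅  [seen]
∅ --2--> ∅  [seen]
{p, r, s} --0--> {p, q, r, s}  [seen]
{p, r, s} --1--> {p, q, s}  [seen]
{p, r, s} --2--> {p, q, s}  [seen]
{p, q} --0--> {q}  [seen]
{p, q} --1--> {s}  [seen]
{p, q} --2--> {p, q, s}  [seen]
{p, q, r, s} --0--> {p, q, r, s}  [seen]
{p, q, r, s} --1--> {p, q, s}  [seen]
{p, q, r, s} --2--> {p, q, s}  [seen]
{p, q, s} --0--> {p, q, r, s}  [seen]
{p, q, s} --1--> {p, q, s}  [seen]
{p, q, s} --2--> {p, q, s}  [seen]
Reachable DFA states: {p}, {q}, {s}, {p, s}, ∅, {p, r, s}, {p, q}, {p, q, r, s}, {p, q, s}.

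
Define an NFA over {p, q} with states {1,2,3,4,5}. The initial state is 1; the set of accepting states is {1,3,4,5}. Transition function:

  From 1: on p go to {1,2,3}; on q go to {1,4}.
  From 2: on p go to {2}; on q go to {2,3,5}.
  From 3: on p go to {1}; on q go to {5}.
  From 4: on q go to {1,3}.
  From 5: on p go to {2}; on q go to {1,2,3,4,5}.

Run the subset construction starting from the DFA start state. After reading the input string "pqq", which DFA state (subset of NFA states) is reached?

Start: {1}.
δ(1,p) = {1,2,3}.
Union: {1,2,3}.
After p: {1,2,3}.
δ(1,q) = {1,4}; δ(2,q) = {2,3,5}; δ(3,q) = {5}.
Union: {1,2,3,4,5}.
After q: {1,2,3,4,5}.
δ(1,q) = {1,4}; δ(2,q) = {2,3,5}; δ(3,q) = {5}; δ(4,q) = {1,3}; δ(5,q) = {1,2,3,4,5}.
Union: {1,2,3,4,5}.
After q: {1,2,3,4,5}.

{1,2,3,4,5}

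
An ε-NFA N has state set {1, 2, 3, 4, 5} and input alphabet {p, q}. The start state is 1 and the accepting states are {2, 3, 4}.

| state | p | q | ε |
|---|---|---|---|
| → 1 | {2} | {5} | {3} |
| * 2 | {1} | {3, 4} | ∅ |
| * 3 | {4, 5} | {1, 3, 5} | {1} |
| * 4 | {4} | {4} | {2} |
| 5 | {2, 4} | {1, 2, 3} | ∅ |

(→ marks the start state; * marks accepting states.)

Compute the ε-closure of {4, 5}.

Begin with {4, 5}.
4 →ε {2}; add 2.
ε-closure = {2, 4, 5}.

{2, 4, 5}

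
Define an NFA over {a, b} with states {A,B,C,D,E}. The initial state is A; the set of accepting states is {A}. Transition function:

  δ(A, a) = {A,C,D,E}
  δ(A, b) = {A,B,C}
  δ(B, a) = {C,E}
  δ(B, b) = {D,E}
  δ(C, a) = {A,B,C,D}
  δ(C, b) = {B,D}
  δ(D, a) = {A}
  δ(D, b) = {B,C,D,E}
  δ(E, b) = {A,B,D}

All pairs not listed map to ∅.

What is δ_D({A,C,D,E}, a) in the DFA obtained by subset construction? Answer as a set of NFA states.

{A,B,C,D,E}

δ(A,a) = {A,C,D,E}; δ(C,a) = {A,B,C,D}; δ(D,a) = {A}; δ(E,a) = ∅.
Union: {A,B,C,D,E}.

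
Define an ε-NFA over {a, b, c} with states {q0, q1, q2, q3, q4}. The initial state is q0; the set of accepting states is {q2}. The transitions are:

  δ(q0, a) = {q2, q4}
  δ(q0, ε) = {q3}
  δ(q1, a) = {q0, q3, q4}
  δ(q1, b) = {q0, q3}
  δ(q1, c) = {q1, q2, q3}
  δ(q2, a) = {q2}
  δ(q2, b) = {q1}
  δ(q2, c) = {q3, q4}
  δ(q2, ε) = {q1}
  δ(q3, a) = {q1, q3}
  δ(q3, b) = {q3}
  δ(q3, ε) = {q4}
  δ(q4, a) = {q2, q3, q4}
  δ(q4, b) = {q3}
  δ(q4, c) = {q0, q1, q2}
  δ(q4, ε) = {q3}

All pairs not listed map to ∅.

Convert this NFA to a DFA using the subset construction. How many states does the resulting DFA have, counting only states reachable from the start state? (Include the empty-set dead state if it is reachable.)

Start state of the DFA: {q0, q3, q4} (ε-closure of the NFA start).
{q0, q3, q4} --a--> {q1, q2, q3, q4}  [new]
{q0, q3, q4} --b--> {q3, q4}  [new]
{q0, q3, q4} --c--> {q0, q1, q2, q3, q4}  [new]
{q1, q2, q3, q4} --a--> {q0, q1, q2, q3, q4}  [seen]
{q1, q2, q3, q4} --b--> {q0, q1, q3, q4}  [new]
{q1, q2, q3, q4} --c--> {q0, q1, q2, q3, q4}  [seen]
{q3, q4} --a--> {q1, q2, q3, q4}  [seen]
{q3, q4} --b--> {q3, q4}  [seen]
{q3, q4} --c--> {q0, q1, q2, q3, q4}  [seen]
{q0, q1, q2, q3, q4} --a--> {q0, q1, q2, q3, q4}  [seen]
{q0, q1, q2, q3, q4} --b--> {q0, q1, q3, q4}  [seen]
{q0, q1, q2, q3, q4} --c--> {q0, q1, q2, q3, q4}  [seen]
{q0, q1, q3, q4} --a--> {q0, q1, q2, q3, q4}  [seen]
{q0, q1, q3, q4} --b--> {q0, q3, q4}  [seen]
{q0, q1, q3, q4} --c--> {q0, q1, q2, q3, q4}  [seen]
Reachable DFA states: {q0, q3, q4}, {q1, q2, q3, q4}, {q3, q4}, {q0, q1, q2, q3, q4}, {q0, q1, q3, q4}.

5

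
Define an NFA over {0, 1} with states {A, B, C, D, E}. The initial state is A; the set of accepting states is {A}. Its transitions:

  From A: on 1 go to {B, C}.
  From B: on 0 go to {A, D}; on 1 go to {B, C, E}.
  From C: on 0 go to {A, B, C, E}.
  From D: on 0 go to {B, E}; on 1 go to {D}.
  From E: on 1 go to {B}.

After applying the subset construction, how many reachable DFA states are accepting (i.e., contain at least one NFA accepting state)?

Start state of the DFA: {A}.
{A} --0--> ∅  [new]
{A} --1--> {B, C}  [new]
∅ --0--> ∅  [seen]
∅ --1--> ∅  [seen]
{B, C} --0--> {A, B, C, D, E}  [new]
{B, C} --1--> {B, C, E}  [new]
{A, B, C, D, E} --0--> {A, B, C, D, E}  [seen]
{A, B, C, D, E} --1--> {B, C, D, E}  [new]
{B, C, E} --0--> {A, B, C, D, E}  [seen]
{B, C, E} --1--> {B, C, E}  [seen]
{B, C, D, E} --0--> {A, B, C, D, E}  [seen]
{B, C, D, E} --1--> {B, C, D, E}  [seen]
Reachable DFA states: {A}, ∅, {B, C}, {A, B, C, D, E}, {B, C, E}, {B, C, D, E}.
Accepting DFA states (contain an NFA accepting state): {A}, {A, B, C, D, E}.

2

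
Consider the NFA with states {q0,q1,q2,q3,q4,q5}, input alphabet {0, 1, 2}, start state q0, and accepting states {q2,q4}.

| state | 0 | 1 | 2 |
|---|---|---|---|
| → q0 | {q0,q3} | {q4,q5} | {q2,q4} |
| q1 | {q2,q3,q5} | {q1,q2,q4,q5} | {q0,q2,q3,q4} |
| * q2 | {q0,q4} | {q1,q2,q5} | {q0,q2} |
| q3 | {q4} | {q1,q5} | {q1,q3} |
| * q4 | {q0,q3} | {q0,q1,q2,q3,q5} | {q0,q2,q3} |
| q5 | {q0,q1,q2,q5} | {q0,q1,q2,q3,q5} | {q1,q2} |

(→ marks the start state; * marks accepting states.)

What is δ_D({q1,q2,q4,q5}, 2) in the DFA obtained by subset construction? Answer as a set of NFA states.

δ(q1,2) = {q0,q2,q3,q4}; δ(q2,2) = {q0,q2}; δ(q4,2) = {q0,q2,q3}; δ(q5,2) = {q1,q2}.
Union: {q0,q1,q2,q3,q4}.

{q0,q1,q2,q3,q4}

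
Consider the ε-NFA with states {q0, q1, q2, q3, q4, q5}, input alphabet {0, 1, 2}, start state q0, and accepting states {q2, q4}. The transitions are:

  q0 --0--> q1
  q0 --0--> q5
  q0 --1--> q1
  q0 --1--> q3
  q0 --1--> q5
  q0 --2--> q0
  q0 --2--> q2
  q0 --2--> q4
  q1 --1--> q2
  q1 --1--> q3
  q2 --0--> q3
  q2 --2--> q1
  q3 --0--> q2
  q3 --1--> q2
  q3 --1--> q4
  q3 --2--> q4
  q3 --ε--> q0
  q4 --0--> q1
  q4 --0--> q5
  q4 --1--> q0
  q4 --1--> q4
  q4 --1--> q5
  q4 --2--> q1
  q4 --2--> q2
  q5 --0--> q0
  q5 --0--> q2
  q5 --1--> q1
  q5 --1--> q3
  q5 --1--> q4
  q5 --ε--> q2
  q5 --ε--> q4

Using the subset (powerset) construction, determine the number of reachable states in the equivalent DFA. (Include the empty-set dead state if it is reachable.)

10

Start state of the DFA: {q0} (ε-closure of the NFA start).
{q0} --0--> {q1, q2, q4, q5}  [new]
{q0} --1--> {q0, q1, q2, q3, q4, q5}  [new]
{q0} --2--> {q0, q2, q4}  [new]
{q1, q2, q4, q5} --0--> {q0, q1, q2, q3, q4, q5}  [seen]
{q1, q2, q4, q5} --1--> {q0, q1, q2, q3, q4, q5}  [seen]
{q1, q2, q4, q5} --2--> {q1, q2}  [new]
{q0, q1, q2, q3, q4, q5} --0--> {q0, q1, q2, q3, q4, q5}  [seen]
{q0, q1, q2, q3, q4, q5} --1--> {q0, q1, q2, q3, q4, q5}  [seen]
{q0, q1, q2, q3, q4, q5} --2--> {q0, q1, q2, q4}  [new]
{q0, q2, q4} --0--> {q0, q1, q2, q3, q4, q5}  [seen]
{q0, q2, q4} --1--> {q0, q1, q2, q3, q4, q5}  [seen]
{q0, q2, q4} --2--> {q0, q1, q2, q4}  [seen]
{q1, q2} --0--> {q0, q3}  [new]
{q1, q2} --1--> {q0, q2, q3}  [new]
{q1, q2} --2--> {q1}  [new]
{q0, q1, q2, q4} --0--> {q0, q1, q2, q3, q4, q5}  [seen]
{q0, q1, q2, q4} --1--> {q0, q1, q2, q3, q4, q5}  [seen]
{q0, q1, q2, q4} --2--> {q0, q1, q2, q4}  [seen]
{q0, q3} --0--> {q1, q2, q4, q5}  [seen]
{q0, q3} --1--> {q0, q1, q2, q3, q4, q5}  [seen]
{q0, q3} --2--> {q0, q2, q4}  [seen]
{q0, q2, q3} --0--> {q0, q1, q2, q3, q4, q5}  [seen]
{q0, q2, q3} --1--> {q0, q1, q2, q3, q4, q5}  [seen]
{q0, q2, q3} --2--> {q0, q1, q2, q4}  [seen]
{q1} --0--> ∅  [new]
{q1} --1--> {q0, q2, q3}  [seen]
{q1} --2--> ∅  [seen]
∅ --0--> ∅  [seen]
∅ --1--> ∅  [seen]
∅ --2--> ∅  [seen]
Reachable DFA states: {q0}, {q1, q2, q4, q5}, {q0, q1, q2, q3, q4, q5}, {q0, q2, q4}, {q1, q2}, {q0, q1, q2, q4}, {q0, q3}, {q0, q2, q3}, {q1}, ∅.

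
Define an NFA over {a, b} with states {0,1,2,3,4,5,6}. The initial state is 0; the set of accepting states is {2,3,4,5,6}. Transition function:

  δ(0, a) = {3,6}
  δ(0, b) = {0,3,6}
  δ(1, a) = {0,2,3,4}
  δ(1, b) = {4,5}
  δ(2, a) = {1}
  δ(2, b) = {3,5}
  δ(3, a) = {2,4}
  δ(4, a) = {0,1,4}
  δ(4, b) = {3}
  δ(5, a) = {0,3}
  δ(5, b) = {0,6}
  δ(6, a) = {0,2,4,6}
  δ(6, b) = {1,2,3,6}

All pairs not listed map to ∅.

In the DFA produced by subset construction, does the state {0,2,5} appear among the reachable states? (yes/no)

Start state of the DFA: {0}.
{0} --a--> {3,6}  [new]
{0} --b--> {0,3,6}  [new]
{3,6} --a--> {0,2,4,6}  [new]
{3,6} --b--> {1,2,3,6}  [new]
{0,3,6} --a--> {0,2,3,4,6}  [new]
{0,3,6} --b--> {0,1,2,3,6}  [new]
{0,2,4,6} --a--> {0,1,2,3,4,6}  [new]
{0,2,4,6} --b--> {0,1,2,3,5,6}  [new]
{1,2,3,6} --a--> {0,1,2,3,4,6}  [seen]
{1,2,3,6} --b--> {1,2,3,4,5,6}  [new]
{0,2,3,4,6} --a--> {0,1,2,3,4,6}  [seen]
{0,2,3,4,6} --b--> {0,1,2,3,5,6}  [seen]
{0,1,2,3,6} --a--> {0,1,2,3,4,6}  [seen]
{0,1,2,3,6} --b--> {0,1,2,3,4,5,6}  [new]
{0,1,2,3,4,6} --a--> {0,1,2,3,4,6}  [seen]
{0,1,2,3,4,6} --b--> {0,1,2,3,4,5,6}  [seen]
{0,1,2,3,5,6} --a--> {0,1,2,3,4,6}  [seen]
{0,1,2,3,5,6} --b--> {0,1,2,3,4,5,6}  [seen]
{1,2,3,4,5,6} --a--> {0,1,2,3,4,6}  [seen]
{1,2,3,4,5,6} --b--> {0,1,2,3,4,5,6}  [seen]
{0,1,2,3,4,5,6} --a--> {0,1,2,3,4,6}  [seen]
{0,1,2,3,4,5,6} --b--> {0,1,2,3,4,5,6}  [seen]
Reachable DFA states: {0}, {3,6}, {0,3,6}, {0,2,4,6}, {1,2,3,6}, {0,2,3,4,6}, {0,1,2,3,6}, {0,1,2,3,4,6}, {0,1,2,3,5,6}, {1,2,3,4,5,6}, {0,1,2,3,4,5,6}.
{0,2,5} is not among them.

no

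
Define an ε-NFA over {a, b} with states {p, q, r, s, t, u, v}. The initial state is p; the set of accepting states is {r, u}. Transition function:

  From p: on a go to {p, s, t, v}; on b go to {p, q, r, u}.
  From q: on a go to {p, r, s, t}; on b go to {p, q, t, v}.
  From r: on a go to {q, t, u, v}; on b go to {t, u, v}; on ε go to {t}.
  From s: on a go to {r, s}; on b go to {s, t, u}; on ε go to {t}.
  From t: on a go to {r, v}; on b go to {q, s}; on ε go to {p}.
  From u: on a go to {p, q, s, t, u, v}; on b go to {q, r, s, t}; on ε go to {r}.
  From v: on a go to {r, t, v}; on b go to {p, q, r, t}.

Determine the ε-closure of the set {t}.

Begin with {t}.
t →ε {p}; add p.
ε-closure = {p, t}.

{p, t}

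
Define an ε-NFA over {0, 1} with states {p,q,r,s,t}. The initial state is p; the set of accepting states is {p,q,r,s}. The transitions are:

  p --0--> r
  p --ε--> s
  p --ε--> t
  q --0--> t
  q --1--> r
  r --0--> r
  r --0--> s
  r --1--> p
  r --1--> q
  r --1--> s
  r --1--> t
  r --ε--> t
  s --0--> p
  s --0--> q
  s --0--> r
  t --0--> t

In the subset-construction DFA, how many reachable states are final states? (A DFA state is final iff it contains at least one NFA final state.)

Start state of the DFA: {p,s,t} (ε-closure of the NFA start).
{p,s,t} --0--> {p,q,r,s,t}  [new]
{p,s,t} --1--> ∅  [new]
{p,q,r,s,t} --0--> {p,q,r,s,t}  [seen]
{p,q,r,s,t} --1--> {p,q,r,s,t}  [seen]
∅ --0--> ∅  [seen]
∅ --1--> ∅  [seen]
Reachable DFA states: {p,s,t}, {p,q,r,s,t}, ∅.
Accepting DFA states (contain an NFA accepting state): {p,s,t}, {p,q,r,s,t}.

2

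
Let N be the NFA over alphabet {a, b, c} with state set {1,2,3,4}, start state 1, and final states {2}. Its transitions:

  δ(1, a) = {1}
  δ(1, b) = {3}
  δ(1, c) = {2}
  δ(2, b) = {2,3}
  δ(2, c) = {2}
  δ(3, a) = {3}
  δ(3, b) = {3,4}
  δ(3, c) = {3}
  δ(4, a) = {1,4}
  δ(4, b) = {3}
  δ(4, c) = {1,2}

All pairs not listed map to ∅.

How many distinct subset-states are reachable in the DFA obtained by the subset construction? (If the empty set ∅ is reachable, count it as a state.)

10

Start state of the DFA: {1}.
{1} --a--> {1}  [seen]
{1} --b--> {3}  [new]
{1} --c--> {2}  [new]
{3} --a--> {3}  [seen]
{3} --b--> {3,4}  [new]
{3} --c--> {3}  [seen]
{2} --a--> ∅  [new]
{2} --b--> {2,3}  [new]
{2} --c--> {2}  [seen]
{3,4} --a--> {1,3,4}  [new]
{3,4} --b--> {3,4}  [seen]
{3,4} --c--> {1,2,3}  [new]
∅ --a--> ∅  [seen]
∅ --b--> ∅  [seen]
∅ --c--> ∅  [seen]
{2,3} --a--> {3}  [seen]
{2,3} --b--> {2,3,4}  [new]
{2,3} --c--> {2,3}  [seen]
{1,3,4} --a--> {1,3,4}  [seen]
{1,3,4} --b--> {3,4}  [seen]
{1,3,4} --c--> {1,2,3}  [seen]
{1,2,3} --a--> {1,3}  [new]
{1,2,3} --b--> {2,3,4}  [seen]
{1,2,3} --c--> {2,3}  [seen]
{2,3,4} --a--> {1,3,4}  [seen]
{2,3,4} --b--> {2,3,4}  [seen]
{2,3,4} --c--> {1,2,3}  [seen]
{1,3} --a--> {1,3}  [seen]
{1,3} --b--> {3,4}  [seen]
{1,3} --c--> {2,3}  [seen]
Reachable DFA states: {1}, {3}, {2}, {3,4}, ∅, {2,3}, {1,3,4}, {1,2,3}, {2,3,4}, {1,3}.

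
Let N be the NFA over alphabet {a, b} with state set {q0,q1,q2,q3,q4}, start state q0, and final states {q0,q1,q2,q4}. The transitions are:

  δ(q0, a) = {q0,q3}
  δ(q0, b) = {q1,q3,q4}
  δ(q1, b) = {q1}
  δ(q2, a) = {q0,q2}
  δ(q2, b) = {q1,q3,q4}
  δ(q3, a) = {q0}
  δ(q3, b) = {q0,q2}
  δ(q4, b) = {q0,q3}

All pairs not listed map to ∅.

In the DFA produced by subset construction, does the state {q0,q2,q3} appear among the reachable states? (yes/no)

Start state of the DFA: {q0}.
{q0} --a--> {q0,q3}  [new]
{q0} --b--> {q1,q3,q4}  [new]
{q0,q3} --a--> {q0,q3}  [seen]
{q0,q3} --b--> {q0,q1,q2,q3,q4}  [new]
{q1,q3,q4} --a--> {q0}  [seen]
{q1,q3,q4} --b--> {q0,q1,q2,q3}  [new]
{q0,q1,q2,q3,q4} --a--> {q0,q2,q3}  [new]
{q0,q1,q2,q3,q4} --b--> {q0,q1,q2,q3,q4}  [seen]
{q0,q1,q2,q3} --a--> {q0,q2,q3}  [seen]
{q0,q1,q2,q3} --b--> {q0,q1,q2,q3,q4}  [seen]
{q0,q2,q3} --a--> {q0,q2,q3}  [seen]
{q0,q2,q3} --b--> {q0,q1,q2,q3,q4}  [seen]
Reachable DFA states: {q0}, {q0,q3}, {q1,q3,q4}, {q0,q1,q2,q3,q4}, {q0,q1,q2,q3}, {q0,q2,q3}.
{q0,q2,q3} is among them.

yes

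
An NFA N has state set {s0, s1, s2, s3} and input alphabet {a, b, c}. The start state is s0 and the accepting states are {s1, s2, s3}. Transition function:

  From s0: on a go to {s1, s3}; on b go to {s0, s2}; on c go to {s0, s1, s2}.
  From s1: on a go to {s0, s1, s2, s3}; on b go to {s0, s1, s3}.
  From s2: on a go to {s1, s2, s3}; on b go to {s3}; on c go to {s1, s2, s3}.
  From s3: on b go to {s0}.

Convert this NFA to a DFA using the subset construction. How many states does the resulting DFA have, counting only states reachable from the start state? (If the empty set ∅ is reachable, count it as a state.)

Start state of the DFA: {s0}.
{s0} --a--> {s1, s3}  [new]
{s0} --b--> {s0, s2}  [new]
{s0} --c--> {s0, s1, s2}  [new]
{s1, s3} --a--> {s0, s1, s2, s3}  [new]
{s1, s3} --b--> {s0, s1, s3}  [new]
{s1, s3} --c--> ∅  [new]
{s0, s2} --a--> {s1, s2, s3}  [new]
{s0, s2} --b--> {s0, s2, s3}  [new]
{s0, s2} --c--> {s0, s1, s2, s3}  [seen]
{s0, s1, s2} --a--> {s0, s1, s2, s3}  [seen]
{s0, s1, s2} --b--> {s0, s1, s2, s3}  [seen]
{s0, s1, s2} --c--> {s0, s1, s2, s3}  [seen]
{s0, s1, s2, s3} --a--> {s0, s1, s2, s3}  [seen]
{s0, s1, s2, s3} --b--> {s0, s1, s2, s3}  [seen]
{s0, s1, s2, s3} --c--> {s0, s1, s2, s3}  [seen]
{s0, s1, s3} --a--> {s0, s1, s2, s3}  [seen]
{s0, s1, s3} --b--> {s0, s1, s2, s3}  [seen]
{s0, s1, s3} --c--> {s0, s1, s2}  [seen]
∅ --a--> ∅  [seen]
∅ --b--> ∅  [seen]
∅ --c--> ∅  [seen]
{s1, s2, s3} --a--> {s0, s1, s2, s3}  [seen]
{s1, s2, s3} --b--> {s0, s1, s3}  [seen]
{s1, s2, s3} --c--> {s1, s2, s3}  [seen]
{s0, s2, s3} --a--> {s1, s2, s3}  [seen]
{s0, s2, s3} --b--> {s0, s2, s3}  [seen]
{s0, s2, s3} --c--> {s0, s1, s2, s3}  [seen]
Reachable DFA states: {s0}, {s1, s3}, {s0, s2}, {s0, s1, s2}, {s0, s1, s2, s3}, {s0, s1, s3}, ∅, {s1, s2, s3}, {s0, s2, s3}.

9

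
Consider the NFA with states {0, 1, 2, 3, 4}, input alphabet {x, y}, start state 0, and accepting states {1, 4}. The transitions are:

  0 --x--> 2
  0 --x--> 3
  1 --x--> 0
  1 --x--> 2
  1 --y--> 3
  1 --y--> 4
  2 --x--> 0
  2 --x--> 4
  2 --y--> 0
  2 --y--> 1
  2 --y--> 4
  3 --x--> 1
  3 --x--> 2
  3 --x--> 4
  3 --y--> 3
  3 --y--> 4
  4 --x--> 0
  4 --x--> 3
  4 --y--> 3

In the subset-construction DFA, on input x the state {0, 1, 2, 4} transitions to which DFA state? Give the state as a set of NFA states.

{0, 2, 3, 4}

δ(0,x) = {2, 3}; δ(1,x) = {0, 2}; δ(2,x) = {0, 4}; δ(4,x) = {0, 3}.
Union: {0, 2, 3, 4}.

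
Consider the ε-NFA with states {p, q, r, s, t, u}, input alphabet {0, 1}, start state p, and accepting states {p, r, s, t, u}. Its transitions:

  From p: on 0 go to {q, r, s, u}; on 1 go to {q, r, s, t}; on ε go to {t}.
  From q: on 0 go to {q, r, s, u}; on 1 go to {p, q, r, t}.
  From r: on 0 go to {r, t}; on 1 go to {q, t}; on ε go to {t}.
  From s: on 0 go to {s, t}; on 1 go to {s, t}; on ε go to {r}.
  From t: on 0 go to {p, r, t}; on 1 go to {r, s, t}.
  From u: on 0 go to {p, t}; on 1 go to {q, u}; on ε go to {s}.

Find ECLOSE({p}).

{p, t}

Begin with {p}.
p →ε {t}; add t.
ε-closure = {p, t}.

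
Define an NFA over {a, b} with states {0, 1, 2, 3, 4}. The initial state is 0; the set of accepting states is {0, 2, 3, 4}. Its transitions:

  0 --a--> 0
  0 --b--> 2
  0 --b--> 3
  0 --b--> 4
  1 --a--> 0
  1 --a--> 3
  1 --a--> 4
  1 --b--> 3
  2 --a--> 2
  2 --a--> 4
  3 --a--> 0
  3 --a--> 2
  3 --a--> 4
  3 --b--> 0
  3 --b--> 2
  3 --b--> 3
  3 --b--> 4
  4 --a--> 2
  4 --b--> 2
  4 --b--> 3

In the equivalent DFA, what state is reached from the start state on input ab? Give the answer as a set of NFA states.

Start: {0}.
δ(0,a) = {0}.
Union: {0}.
After a: {0}.
δ(0,b) = {2, 3, 4}.
Union: {2, 3, 4}.
After b: {2, 3, 4}.

{2, 3, 4}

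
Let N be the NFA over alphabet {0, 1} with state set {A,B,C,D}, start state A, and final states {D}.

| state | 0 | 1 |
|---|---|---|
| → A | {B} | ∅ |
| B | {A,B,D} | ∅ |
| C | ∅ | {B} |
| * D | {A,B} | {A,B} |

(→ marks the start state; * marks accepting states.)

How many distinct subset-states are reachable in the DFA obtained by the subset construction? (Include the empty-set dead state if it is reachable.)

5

Start state of the DFA: {A}.
{A} --0--> {B}  [new]
{A} --1--> ∅  [new]
{B} --0--> {A,B,D}  [new]
{B} --1--> ∅  [seen]
∅ --0--> ∅  [seen]
∅ --1--> ∅  [seen]
{A,B,D} --0--> {A,B,D}  [seen]
{A,B,D} --1--> {A,B}  [new]
{A,B} --0--> {A,B,D}  [seen]
{A,B} --1--> ∅  [seen]
Reachable DFA states: {A}, {B}, ∅, {A,B,D}, {A,B}.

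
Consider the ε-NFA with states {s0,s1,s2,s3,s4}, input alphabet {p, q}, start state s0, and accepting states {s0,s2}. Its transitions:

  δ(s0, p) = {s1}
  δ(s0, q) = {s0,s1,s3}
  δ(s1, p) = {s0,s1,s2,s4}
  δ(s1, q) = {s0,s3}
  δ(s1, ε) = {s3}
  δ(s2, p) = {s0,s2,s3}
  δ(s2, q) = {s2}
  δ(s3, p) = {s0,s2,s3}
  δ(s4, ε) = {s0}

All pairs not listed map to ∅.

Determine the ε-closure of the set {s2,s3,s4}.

{s0,s2,s3,s4}

Begin with {s2,s3,s4}.
s4 →ε {s0}; add s0.
ε-closure = {s0,s2,s3,s4}.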